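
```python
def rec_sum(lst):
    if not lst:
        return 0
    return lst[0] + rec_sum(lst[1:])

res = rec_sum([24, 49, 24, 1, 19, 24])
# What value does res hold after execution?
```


rec_sum([24, 49, 24, 1, 19, 24])
= 24 + rec_sum([49, 24, 1, 19, 24])
= 24 + 49 + rec_sum([24, 1, 19, 24])
= 24 + 49 + 24 + rec_sum([1, 19, 24])
= 24 + 49 + 24 + 1 + rec_sum([19, 24])
= 24 + 49 + 24 + 1 + 19 + rec_sum([24])
= 24 + 49 + 24 + 1 + 19 + 24 + rec_sum([])
= 24 + 49 + 24 + 1 + 19 + 24 + 0
= 141


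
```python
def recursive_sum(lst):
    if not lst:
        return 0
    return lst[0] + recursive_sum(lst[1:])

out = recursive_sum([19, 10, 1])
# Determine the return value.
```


recursive_sum([19, 10, 1])
= 19 + recursive_sum([10, 1])
= 19 + 10 + recursive_sum([1])
= 19 + 10 + 1 + recursive_sum([])
= 19 + 10 + 1 + 0
= 30


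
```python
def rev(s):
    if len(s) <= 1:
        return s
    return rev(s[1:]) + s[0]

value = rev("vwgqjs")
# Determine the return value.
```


rev("vwgqjs")
= rev("wgqjs") + "v"
= rev("gqjs") + "w" + "v"
= rev("qjs") + "g" + "w" + "v"
= rev("js") + "q" + "g" + "w" + "v"
= rev("s") + "j" + "q" + "g" + "w" + "v"
= "s" + "j" + "q" + "g" + "w" + "v"
= "sjqgwv"


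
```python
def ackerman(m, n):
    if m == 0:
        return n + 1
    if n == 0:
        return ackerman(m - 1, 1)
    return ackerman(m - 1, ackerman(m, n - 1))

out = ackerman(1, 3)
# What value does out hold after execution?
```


ackerman(1, 3)
= ackerman(0, ackerman(1, 2))
First compute ackerman(1, 2) = 4
= ackerman(0, 4)
= 5


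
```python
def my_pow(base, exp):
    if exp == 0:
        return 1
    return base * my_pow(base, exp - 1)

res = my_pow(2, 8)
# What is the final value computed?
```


my_pow(2, 8)
= 2 * my_pow(2, 7)
= 2 * 2 * my_pow(2, 6)
= 2 * 2 * 2 * my_pow(2, 5)
= 2 * 2 * 2 * 2 * my_pow(2, 4)
= 2 * 2 * 2 * 2 * 2 * my_pow(2, 3)
= 2 * 2 * 2 * 2 * 2 * 2 * my_pow(2, 2)
= 2 * 2 * 2 * 2 * 2 * 2 * 2 * my_pow(2, 1)
= 2 * 2 * 2 * 2 * 2 * 2 * 2 * 2 * my_pow(2, 0)
= 2 * 2 * 2 * 2 * 2 * 2 * 2 * 2 * 1
= 256


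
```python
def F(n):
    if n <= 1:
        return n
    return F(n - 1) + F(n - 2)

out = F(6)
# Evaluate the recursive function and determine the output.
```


F(6)
= F(5) + F(4)
= (F(4) + F(3)) + F(4)
Computing bottom-up: F(0)=0, F(1)=1, F(2)=1, F(3)=2, F(4)=3, F(5)=5, F(6)=8
= 8


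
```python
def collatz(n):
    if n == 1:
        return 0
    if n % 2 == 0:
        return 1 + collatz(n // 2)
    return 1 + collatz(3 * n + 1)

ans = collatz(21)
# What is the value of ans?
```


collatz(21)
21 is odd -> 3*21+1 = 64 -> collatz(64)
64 is even -> collatz(32)
32 is even -> collatz(16)
16 is even -> collatz(8)
8 is even -> collatz(4)
4 is even -> collatz(2)
2 is even -> collatz(1)
Reached 1 after 7 steps
= 7


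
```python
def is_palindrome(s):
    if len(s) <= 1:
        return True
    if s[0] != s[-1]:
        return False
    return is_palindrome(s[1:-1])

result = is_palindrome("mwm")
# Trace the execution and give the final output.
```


is_palindrome("mwm")
"mwm": s[0]='m' == s[-1]='m' -> is_palindrome("w")
"w": len <= 1 -> True
= True


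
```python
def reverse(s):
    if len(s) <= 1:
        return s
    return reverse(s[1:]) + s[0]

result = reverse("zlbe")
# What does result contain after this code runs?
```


reverse("zlbe")
= reverse("lbe") + "z"
= reverse("be") + "l" + "z"
= reverse("e") + "b" + "l" + "z"
= "e" + "b" + "l" + "z"
= "eblz"


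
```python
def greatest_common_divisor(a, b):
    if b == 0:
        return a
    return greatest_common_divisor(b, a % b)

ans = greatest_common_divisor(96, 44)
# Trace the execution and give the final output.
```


greatest_common_divisor(96, 44)
= greatest_common_divisor(44, 96 % 44) = greatest_common_divisor(44, 8)
= greatest_common_divisor(8, 44 % 8) = greatest_common_divisor(8, 4)
= greatest_common_divisor(4, 8 % 4) = greatest_common_divisor(4, 0)
b == 0, return a = 4


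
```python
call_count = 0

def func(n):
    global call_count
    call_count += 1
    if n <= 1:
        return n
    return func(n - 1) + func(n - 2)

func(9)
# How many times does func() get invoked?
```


func(9) calls func(8) and func(7); each non-base call branches into two more.
Let C(k) = total number of calls made by func(k), including the call to func(k) itself.
Base cases: C(0) = 1, C(1) = 1
Recurrence: C(k) = 1 + C(k-1) + C(k-2)
  C(2) = 1 + C(1) + C(0) = 1 + 1 + 1 = 3
  C(3) = 1 + C(2) + C(1) = 1 + 3 + 1 = 5
  C(4) = 1 + C(3) + C(2) = 1 + 5 + 3 = 9
  C(5) = 1 + C(4) + C(3) = 1 + 9 + 5 = 15
  C(6) = 1 + C(5) + C(4) = 1 + 15 + 9 = 25
  C(7) = 1 + C(6) + C(5) = 1 + 25 + 15 = 41
  C(8) = 1 + C(7) + C(6) = 1 + 41 + 25 = 67
  C(9) = 1 + C(8) + C(7) = 1 + 67 + 41 = 109
Total calls = C(9) = 109


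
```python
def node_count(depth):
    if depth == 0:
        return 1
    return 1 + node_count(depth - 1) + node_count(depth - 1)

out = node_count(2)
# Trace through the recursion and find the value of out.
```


node_count(2)
= 1 + node_count(1) + node_count(1)
= 1 + 2 * node_count(1)
node_count(k) = 2^(k+1) - 1
node_count(0) = 1
node_count(1) = 3
node_count(2) = 7
node_count(2) = 2^3 - 1 = 7


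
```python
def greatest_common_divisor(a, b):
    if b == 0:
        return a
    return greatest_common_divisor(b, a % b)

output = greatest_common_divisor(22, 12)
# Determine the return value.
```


greatest_common_divisor(22, 12)
= greatest_common_divisor(12, 22 % 12) = greatest_common_divisor(12, 10)
= greatest_common_divisor(10, 12 % 10) = greatest_common_divisor(10, 2)
= greatest_common_divisor(2, 10 % 2) = greatest_common_divisor(2, 0)
b == 0, return a = 2


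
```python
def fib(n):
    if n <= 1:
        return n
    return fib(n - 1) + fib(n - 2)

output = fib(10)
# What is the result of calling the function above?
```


fib(10)
= fib(9) + fib(8)
= (fib(8) + fib(7)) + fib(8)
Computing bottom-up: fib(0)=0, fib(1)=1, fib(2)=1, fib(3)=2, fib(4)=3, fib(5)=5, fib(6)=8, fib(7)=13, fib(8)=21, fib(9)=34, fib(10)=55
= 55


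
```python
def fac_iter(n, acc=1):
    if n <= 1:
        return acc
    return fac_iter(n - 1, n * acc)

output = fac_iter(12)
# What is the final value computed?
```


fac_iter(12, 1)
= fac_iter(11, 12 * 1) = fac_iter(11, 12)
= fac_iter(10, 11 * 12) = fac_iter(10, 132)
= fac_iter(9, 10 * 132) = fac_iter(9, 1320)
= fac_iter(8, 9 * 1320) = fac_iter(8, 11880)
= fac_iter(7, 8 * 11880) = fac_iter(7, 95040)
= fac_iter(6, 7 * 95040) = fac_iter(6, 665280)
= fac_iter(5, 6 * 665280) = fac_iter(5, 3991680)
= fac_iter(4, 5 * 3991680) = fac_iter(4, 19958400)
= fac_iter(3, 4 * 19958400) = fac_iter(3, 79833600)
= fac_iter(2, 3 * 79833600) = fac_iter(2, 239500800)
= fac_iter(1, 2 * 239500800) = fac_iter(1, 479001600)
n <= 1, return acc = 479001600


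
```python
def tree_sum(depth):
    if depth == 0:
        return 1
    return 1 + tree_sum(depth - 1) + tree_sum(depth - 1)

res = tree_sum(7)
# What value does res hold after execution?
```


tree_sum(7)
= 1 + tree_sum(6) + tree_sum(6)
= 1 + 2 * tree_sum(6)
tree_sum(k) = 2^(k+1) - 1
tree_sum(0) = 1
tree_sum(1) = 3
tree_sum(2) = 7
tree_sum(3) = 15
tree_sum(4) = 31
tree_sum(7) = 2^8 - 1 = 255


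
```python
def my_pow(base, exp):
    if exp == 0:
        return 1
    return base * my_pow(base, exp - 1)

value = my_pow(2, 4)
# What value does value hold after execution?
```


my_pow(2, 4)
= 2 * my_pow(2, 3)
= 2 * 2 * my_pow(2, 2)
= 2 * 2 * 2 * my_pow(2, 1)
= 2 * 2 * 2 * 2 * my_pow(2, 0)
= 2 * 2 * 2 * 2 * 1
= 16


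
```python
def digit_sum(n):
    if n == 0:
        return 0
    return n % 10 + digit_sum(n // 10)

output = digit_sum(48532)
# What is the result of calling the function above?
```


digit_sum(48532)
= 2 + digit_sum(4853)
= 2 + 3 + digit_sum(485)
= 2 + 3 + 5 + digit_sum(48)
= 2 + 3 + 5 + 8 + digit_sum(4)
= 2 + 3 + 5 + 8 + 4 + digit_sum(0)
= 2 + 3 + 5 + 8 + 4 + 0
= 22


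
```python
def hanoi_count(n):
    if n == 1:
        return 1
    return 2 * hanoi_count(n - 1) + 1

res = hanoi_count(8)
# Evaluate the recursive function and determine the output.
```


hanoi_count(8)
= 2 * hanoi_count(7) + 1
= 2 * (2 * hanoi_count(6) + 1) + 1
= 2 * (2 * (2 * hanoi_count(5) + 1) + 1) + 1
= 2 * (2 * (2 * (2 * hanoi_count(4) + 1) + 1) + 1) + 1
= 2 * (2 * (2 * (2 * (2 * hanoi_count(3) + 1) + 1) + 1) + 1) + 1
= 2 * (2 * (2 * (2 * (2 * (2 * hanoi_count(2) + 1) + 1) + 1) + 1) + 1) + 1
= 2 * (2 * (2 * (2 * (2 * (2 * (2 * hanoi_count(1) + 1) + 1) + 1) + 1) + 1) + 1) + 1
Now compute bottom-up:
hanoi_count(1) = 1
hanoi_count(2) = 2 * 1 + 1 = 3
hanoi_count(3) = 2 * 3 + 1 = 7
hanoi_count(4) = 2 * 7 + 1 = 15
hanoi_count(5) = 2 * 15 + 1 = 31
hanoi_count(6) = 2 * 31 + 1 = 63
hanoi_count(7) = 2 * 63 + 1 = 127
hanoi_count(8) = 2 * 127 + 1 = 255
= 255


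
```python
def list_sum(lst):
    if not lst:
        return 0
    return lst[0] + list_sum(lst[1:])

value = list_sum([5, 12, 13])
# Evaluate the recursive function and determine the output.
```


list_sum([5, 12, 13])
= 5 + list_sum([12, 13])
= 5 + 12 + list_sum([13])
= 5 + 12 + 13 + list_sum([])
= 5 + 12 + 13 + 0
= 30


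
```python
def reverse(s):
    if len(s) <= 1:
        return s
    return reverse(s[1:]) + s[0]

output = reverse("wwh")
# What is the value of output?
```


reverse("wwh")
= reverse("wh") + "w"
= reverse("h") + "w" + "w"
= "h" + "w" + "w"
= "hww"


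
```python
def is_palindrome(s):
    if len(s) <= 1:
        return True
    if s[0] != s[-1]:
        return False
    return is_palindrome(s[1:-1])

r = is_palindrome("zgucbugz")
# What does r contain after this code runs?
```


is_palindrome("zgucbugz")
"zgucbugz": s[0]='z' == s[-1]='z' -> is_palindrome("gucbug")
"gucbug": s[0]='g' == s[-1]='g' -> is_palindrome("ucbu")
"ucbu": s[0]='u' == s[-1]='u' -> is_palindrome("cb")
"cb": s[0]='c' != s[-1]='b' -> False
= False


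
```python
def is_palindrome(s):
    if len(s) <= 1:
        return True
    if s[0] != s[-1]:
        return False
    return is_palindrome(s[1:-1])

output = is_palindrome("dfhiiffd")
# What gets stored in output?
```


is_palindrome("dfhiiffd")
"dfhiiffd": s[0]='d' == s[-1]='d' -> is_palindrome("fhiiff")
"fhiiff": s[0]='f' == s[-1]='f' -> is_palindrome("hiif")
"hiif": s[0]='h' != s[-1]='f' -> False
= False


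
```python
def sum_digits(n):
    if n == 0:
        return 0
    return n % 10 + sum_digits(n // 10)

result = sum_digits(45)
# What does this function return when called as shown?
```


sum_digits(45)
= 5 + sum_digits(4)
= 5 + 4 + sum_digits(0)
= 5 + 4 + 0
= 9


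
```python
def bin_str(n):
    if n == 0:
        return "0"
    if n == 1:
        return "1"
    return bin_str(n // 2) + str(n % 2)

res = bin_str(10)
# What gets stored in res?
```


bin_str(10)
= bin_str(5) + "0"
= bin_str(2) + "1" + "0"
= bin_str(1) + "0" + "1" + "0"
= "1" + "0" + "1" + "0"
= "1010"


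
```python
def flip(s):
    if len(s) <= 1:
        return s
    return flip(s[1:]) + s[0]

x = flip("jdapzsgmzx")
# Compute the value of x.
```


flip("jdapzsgmzx")
= flip("dapzsgmzx") + "j"
= flip("apzsgmzx") + "d" + "j"
= flip("pzsgmzx") + "a" + "d" + "j"
= flip("zsgmzx") + "p" + "a" + "d" + "j"
= flip("sgmzx") + "z" + "p" + "a" + "d" + "j"
= flip("gmzx") + "s" + "z" + "p" + "a" + "d" + "j"
= flip("mzx") + "g" + "s" + "z" + "p" + "a" + "d" + "j"
= flip("zx") + "m" + "g" + "s" + "z" + "p" + "a" + "d" + "j"
= flip("x") + "z" + "m" + "g" + "s" + "z" + "p" + "a" + "d" + "j"
= "x" + "z" + "m" + "g" + "s" + "z" + "p" + "a" + "d" + "j"
= "xzmgszpadj"


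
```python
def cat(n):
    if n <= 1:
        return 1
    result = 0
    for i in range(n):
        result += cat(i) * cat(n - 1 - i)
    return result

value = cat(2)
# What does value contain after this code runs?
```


cat(2)
= sum of cat(i) * cat(2-1-i) for i in 0..1
  cat(0)*cat(1) = 1*1 = 1
  cat(1)*cat(0) = 1*1 = 1
= 1 + 1
= 2


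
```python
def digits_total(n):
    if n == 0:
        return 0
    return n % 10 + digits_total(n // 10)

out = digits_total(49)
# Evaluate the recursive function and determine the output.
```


digits_total(49)
= 9 + digits_total(4)
= 9 + 4 + digits_total(0)
= 9 + 4 + 0
= 13


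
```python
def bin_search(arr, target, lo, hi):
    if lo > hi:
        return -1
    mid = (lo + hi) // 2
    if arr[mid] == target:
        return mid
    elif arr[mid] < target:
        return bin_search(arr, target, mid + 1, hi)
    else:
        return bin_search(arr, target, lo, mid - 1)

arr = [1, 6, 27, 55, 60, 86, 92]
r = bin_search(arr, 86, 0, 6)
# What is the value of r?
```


bin_search(arr, 86, 0, 6)
lo=0, hi=6, mid=3, arr[mid]=55
55 < 86, search right half
lo=4, hi=6, mid=5, arr[mid]=86
arr[5] == 86, found at index 5
= 5


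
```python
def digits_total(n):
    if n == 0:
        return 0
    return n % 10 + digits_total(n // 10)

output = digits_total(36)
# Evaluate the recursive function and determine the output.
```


digits_total(36)
= 6 + digits_total(3)
= 6 + 3 + digits_total(0)
= 6 + 3 + 0
= 9


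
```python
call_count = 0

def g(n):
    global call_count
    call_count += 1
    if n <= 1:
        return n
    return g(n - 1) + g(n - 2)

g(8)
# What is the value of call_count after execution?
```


g(8) calls g(7) and g(6); each non-base call branches into two more.
Let C(k) = total number of calls made by g(k), including the call to g(k) itself.
Base cases: C(0) = 1, C(1) = 1
Recurrence: C(k) = 1 + C(k-1) + C(k-2)
  C(2) = 1 + C(1) + C(0) = 1 + 1 + 1 = 3
  C(3) = 1 + C(2) + C(1) = 1 + 3 + 1 = 5
  C(4) = 1 + C(3) + C(2) = 1 + 5 + 3 = 9
  C(5) = 1 + C(4) + C(3) = 1 + 9 + 5 = 15
  C(6) = 1 + C(5) + C(4) = 1 + 15 + 9 = 25
  C(7) = 1 + C(6) + C(5) = 1 + 25 + 15 = 41
  C(8) = 1 + C(7) + C(6) = 1 + 41 + 25 = 67
Total calls = C(8) = 67


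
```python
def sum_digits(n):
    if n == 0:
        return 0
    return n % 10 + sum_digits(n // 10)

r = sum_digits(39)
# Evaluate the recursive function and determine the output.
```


sum_digits(39)
= 9 + sum_digits(3)
= 9 + 3 + sum_digits(0)
= 9 + 3 + 0
= 12


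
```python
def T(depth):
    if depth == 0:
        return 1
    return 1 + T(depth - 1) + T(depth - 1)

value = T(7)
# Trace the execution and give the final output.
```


T(7)
= 1 + T(6) + T(6)
= 1 + 2 * T(6)
T(k) = 2^(k+1) - 1
T(0) = 1
T(1) = 3
T(2) = 7
T(3) = 15
T(4) = 31
T(7) = 2^8 - 1 = 255


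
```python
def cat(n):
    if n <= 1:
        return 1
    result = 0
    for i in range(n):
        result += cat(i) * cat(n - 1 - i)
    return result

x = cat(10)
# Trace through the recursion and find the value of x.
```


cat(10)
= sum of cat(i) * cat(10-1-i) for i in 0..9
First compute sub-values bottom-up:
  cat(0) = 1, cat(1) = 1
  cat(2) = 1*1 + 1*1 = 2
  cat(3) = 1*2 + 1*1 + 2*1 = 5
  cat(4) = 1*5 + 1*2 + 2*1 + 5*1 = 14
  cat(5) = 1*14 + 1*5 + 2*2 + 5*1 + 14*1 = 42
  cat(6) = 1*42 + 1*14 + 2*5 + 5*2 + 14*1 + 42*1 = 132
  cat(7) = 1*132 + 1*42 + 2*14 + 5*5 + 14*2 + 42*1 + 132*1 = 429
  cat(8) = 1*429 + 1*132 + 2*42 + 5*14 + 14*5 + 42*2 + 132*1 + 429*1 = 1430
  cat(9) = 1*1430 + 1*429 + 2*132 + 5*42 + 14*14 + 42*5 + 132*2 + 429*1 + 1430*1 = 4862
Now cat(10):
  cat(0)*cat(9) = 1*4862 = 4862
  cat(1)*cat(8) = 1*1430 = 1430
  cat(2)*cat(7) = 2*429 = 858
  cat(3)*cat(6) = 5*132 = 660
  cat(4)*cat(5) = 14*42 = 588
  cat(5)*cat(4) = 42*14 = 588
  cat(6)*cat(3) = 132*5 = 660
  cat(7)*cat(2) = 429*2 = 858
  cat(8)*cat(1) = 1430*1 = 1430
  cat(9)*cat(0) = 4862*1 = 4862
= 4862 + 1430 + 858 + 660 + 588 + 588 + 660 + 858 + 1430 + 4862
= 16796


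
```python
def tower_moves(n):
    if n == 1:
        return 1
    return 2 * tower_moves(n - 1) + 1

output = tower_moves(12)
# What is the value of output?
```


tower_moves(12)
= 2 * tower_moves(11) + 1
= 2 * (2 * tower_moves(10) + 1) + 1
= 2 * (2 * (2 * tower_moves(9) + 1) + 1) + 1
= 2 * (2 * (2 * (2 * tower_moves(8) + 1) + 1) + 1) + 1
= 2 * (2 * (2 * (2 * (2 * tower_moves(7) + 1) + 1) + 1) + 1) + 1
= 2 * (2 * (2 * (2 * (2 * (2 * tower_moves(6) + 1) + 1) + 1) + 1) + 1) + 1
= 2 * (2 * (2 * (2 * (2 * (2 * (2 * tower_moves(5) + 1) + 1) + 1) + 1) + 1) + 1) + 1
= 2 * (2 * (2 * (2 * (2 * (2 * (2 * (2 * tower_moves(4) + 1) + 1) + 1) + 1) + 1) + 1) + 1) + 1
= 2 * (2 * (2 * (2 * (2 * (2 * (2 * (2 * (2 * tower_moves(3) + 1) + 1) + 1) + 1) + 1) + 1) + 1) + 1) + 1
= 2 * (2 * (2 * (2 * (2 * (2 * (2 * (2 * (2 * (2 * tower_moves(2) + 1) + 1) + 1) + 1) + 1) + 1) + 1) + 1) + 1) + 1
= 2 * (2 * (2 * (2 * (2 * (2 * (2 * (2 * (2 * (2 * (2 * tower_moves(1) + 1) + 1) + 1) + 1) + 1) + 1) + 1) + 1) + 1) + 1) + 1
Now compute bottom-up:
tower_moves(1) = 1
tower_moves(2) = 2 * 1 + 1 = 3
tower_moves(3) = 2 * 3 + 1 = 7
tower_moves(4) = 2 * 7 + 1 = 15
tower_moves(5) = 2 * 15 + 1 = 31
tower_moves(6) = 2 * 31 + 1 = 63
tower_moves(7) = 2 * 63 + 1 = 127
tower_moves(8) = 2 * 127 + 1 = 255
tower_moves(9) = 2 * 255 + 1 = 511
tower_moves(10) = 2 * 511 + 1 = 1023
tower_moves(11) = 2 * 1023 + 1 = 2047
tower_moves(12) = 2 * 2047 + 1 = 4095
= 4095


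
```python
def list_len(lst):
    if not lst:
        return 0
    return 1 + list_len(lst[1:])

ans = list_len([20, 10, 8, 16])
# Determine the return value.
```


list_len([20, 10, 8, 16])
= 1 + list_len([10, 8, 16])
= 1 + 1 + list_len([8, 16])
= 1 + 1 + 1 + list_len([16])
= 1 + 1 + 1 + 1 + list_len([])
= 1 + 1 + 1 + 1 + 0
= 4


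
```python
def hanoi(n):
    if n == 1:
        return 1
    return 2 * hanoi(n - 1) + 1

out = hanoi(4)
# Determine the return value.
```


hanoi(4)
= 2 * hanoi(3) + 1
= 2 * (2 * hanoi(2) + 1) + 1
= 2 * (2 * (2 * hanoi(1) + 1) + 1) + 1
Now compute bottom-up:
hanoi(1) = 1
hanoi(2) = 2 * 1 + 1 = 3
hanoi(3) = 2 * 3 + 1 = 7
hanoi(4) = 2 * 7 + 1 = 15
= 15


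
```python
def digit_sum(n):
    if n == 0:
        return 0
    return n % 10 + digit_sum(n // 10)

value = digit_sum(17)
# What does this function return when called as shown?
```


digit_sum(17)
= 7 + digit_sum(1)
= 7 + 1 + digit_sum(0)
= 7 + 1 + 0
= 8


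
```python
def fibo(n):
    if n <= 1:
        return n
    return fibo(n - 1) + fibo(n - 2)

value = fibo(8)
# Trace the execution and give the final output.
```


fibo(8)
= fibo(7) + fibo(6)
= (fibo(6) + fibo(5)) + fibo(6)
Computing bottom-up: fibo(0)=0, fibo(1)=1, fibo(2)=1, fibo(3)=2, fibo(4)=3, fibo(5)=5, fibo(6)=8, fibo(7)=13, fibo(8)=21
= 21


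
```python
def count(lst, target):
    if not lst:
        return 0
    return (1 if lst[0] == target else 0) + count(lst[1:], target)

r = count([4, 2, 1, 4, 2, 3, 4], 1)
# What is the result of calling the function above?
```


count([4, 2, 1, 4, 2, 3, 4], 1)
lst[0]=4 != 1: 0 + count([2, 1, 4, 2, 3, 4], 1)
lst[0]=2 != 1: 0 + count([1, 4, 2, 3, 4], 1)
lst[0]=1 == 1: 1 + count([4, 2, 3, 4], 1)
lst[0]=4 != 1: 0 + count([2, 3, 4], 1)
lst[0]=2 != 1: 0 + count([3, 4], 1)
lst[0]=3 != 1: 0 + count([4], 1)
lst[0]=4 != 1: 0 + count([], 1)
= 1


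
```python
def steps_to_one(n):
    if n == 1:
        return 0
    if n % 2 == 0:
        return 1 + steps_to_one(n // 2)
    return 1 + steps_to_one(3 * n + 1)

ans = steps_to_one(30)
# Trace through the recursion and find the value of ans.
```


steps_to_one(30)
30 is even -> steps_to_one(15)
15 is odd -> 3*15+1 = 46 -> steps_to_one(46)
46 is even -> steps_to_one(23)
23 is odd -> 3*23+1 = 70 -> steps_to_one(70)
70 is even -> steps_to_one(35)
35 is odd -> 3*35+1 = 106 -> steps_to_one(106)
106 is even -> steps_to_one(53)
53 is odd -> 3*53+1 = 160 -> steps_to_one(160)
160 is even -> steps_to_one(80)
80 is even -> steps_to_one(40)
40 is even -> steps_to_one(20)
20 is even -> steps_to_one(10)
10 is even -> steps_to_one(5)
5 is odd -> 3*5+1 = 16 -> steps_to_one(16)
16 is even -> steps_to_one(8)
8 is even -> steps_to_one(4)
4 is even -> steps_to_one(2)
2 is even -> steps_to_one(1)
Reached 1 after 18 steps
= 18


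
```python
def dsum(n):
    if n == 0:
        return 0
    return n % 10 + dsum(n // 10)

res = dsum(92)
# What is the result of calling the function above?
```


dsum(92)
= 2 + dsum(9)
= 2 + 9 + dsum(0)
= 2 + 9 + 0
= 11


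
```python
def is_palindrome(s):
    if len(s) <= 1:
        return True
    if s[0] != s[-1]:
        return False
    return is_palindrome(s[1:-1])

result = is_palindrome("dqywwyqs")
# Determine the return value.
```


is_palindrome("dqywwyqs")
"dqywwyqs": s[0]='d' != s[-1]='s' -> False
= False


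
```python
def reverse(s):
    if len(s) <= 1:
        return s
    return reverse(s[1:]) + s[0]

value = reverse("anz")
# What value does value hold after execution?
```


reverse("anz")
= reverse("nz") + "a"
= reverse("z") + "n" + "a"
= "z" + "n" + "a"
= "zna"


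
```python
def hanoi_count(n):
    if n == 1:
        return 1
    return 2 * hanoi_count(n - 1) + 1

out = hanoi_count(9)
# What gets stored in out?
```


hanoi_count(9)
= 2 * hanoi_count(8) + 1
= 2 * (2 * hanoi_count(7) + 1) + 1
= 2 * (2 * (2 * hanoi_count(6) + 1) + 1) + 1
= 2 * (2 * (2 * (2 * hanoi_count(5) + 1) + 1) + 1) + 1
= 2 * (2 * (2 * (2 * (2 * hanoi_count(4) + 1) + 1) + 1) + 1) + 1
= 2 * (2 * (2 * (2 * (2 * (2 * hanoi_count(3) + 1) + 1) + 1) + 1) + 1) + 1
= 2 * (2 * (2 * (2 * (2 * (2 * (2 * hanoi_count(2) + 1) + 1) + 1) + 1) + 1) + 1) + 1
= 2 * (2 * (2 * (2 * (2 * (2 * (2 * (2 * hanoi_count(1) + 1) + 1) + 1) + 1) + 1) + 1) + 1) + 1
Now compute bottom-up:
hanoi_count(1) = 1
hanoi_count(2) = 2 * 1 + 1 = 3
hanoi_count(3) = 2 * 3 + 1 = 7
hanoi_count(4) = 2 * 7 + 1 = 15
hanoi_count(5) = 2 * 15 + 1 = 31
hanoi_count(6) = 2 * 31 + 1 = 63
hanoi_count(7) = 2 * 63 + 1 = 127
hanoi_count(8) = 2 * 127 + 1 = 255
hanoi_count(9) = 2 * 255 + 1 = 511
= 511


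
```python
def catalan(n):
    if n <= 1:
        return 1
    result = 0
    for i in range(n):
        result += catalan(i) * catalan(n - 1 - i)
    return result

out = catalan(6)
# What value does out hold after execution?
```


catalan(6)
= sum of catalan(i) * catalan(6-1-i) for i in 0..5
First compute sub-values bottom-up:
  catalan(0) = 1, catalan(1) = 1
  catalan(2) = 1*1 + 1*1 = 2
  catalan(3) = 1*2 + 1*1 + 2*1 = 5
  catalan(4) = 1*5 + 1*2 + 2*1 + 5*1 = 14
  catalan(5) = 1*14 + 1*5 + 2*2 + 5*1 + 14*1 = 42
Now catalan(6):
  catalan(0)*catalan(5) = 1*42 = 42
  catalan(1)*catalan(4) = 1*14 = 14
  catalan(2)*catalan(3) = 2*5 = 10
  catalan(3)*catalan(2) = 5*2 = 10
  catalan(4)*catalan(1) = 14*1 = 14
  catalan(5)*catalan(0) = 42*1 = 42
= 42 + 14 + 10 + 10 + 14 + 42
= 132


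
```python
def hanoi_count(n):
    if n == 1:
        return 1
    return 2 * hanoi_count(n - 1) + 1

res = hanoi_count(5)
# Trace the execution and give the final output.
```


hanoi_count(5)
= 2 * hanoi_count(4) + 1
= 2 * (2 * hanoi_count(3) + 1) + 1
= 2 * (2 * (2 * hanoi_count(2) + 1) + 1) + 1
= 2 * (2 * (2 * (2 * hanoi_count(1) + 1) + 1) + 1) + 1
Now compute bottom-up:
hanoi_count(1) = 1
hanoi_count(2) = 2 * 1 + 1 = 3
hanoi_count(3) = 2 * 3 + 1 = 7
hanoi_count(4) = 2 * 7 + 1 = 15
hanoi_count(5) = 2 * 15 + 1 = 31
= 31


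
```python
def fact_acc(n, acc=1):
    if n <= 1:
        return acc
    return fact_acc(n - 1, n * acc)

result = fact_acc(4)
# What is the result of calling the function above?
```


fact_acc(4, 1)
= fact_acc(3, 4 * 1) = fact_acc(3, 4)
= fact_acc(2, 3 * 4) = fact_acc(2, 12)
= fact_acc(1, 2 * 12) = fact_acc(1, 24)
n <= 1, return acc = 24


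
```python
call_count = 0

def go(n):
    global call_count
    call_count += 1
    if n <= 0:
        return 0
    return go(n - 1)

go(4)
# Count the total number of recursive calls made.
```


go(4) calls go(3) calls ... calls go(0)
Total calls: 4 + 1 (for base case) = 5


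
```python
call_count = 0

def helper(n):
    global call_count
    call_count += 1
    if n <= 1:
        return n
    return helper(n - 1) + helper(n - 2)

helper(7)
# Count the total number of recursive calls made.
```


helper(7) calls helper(6) and helper(5); each non-base call branches into two more.
Let C(k) = total number of calls made by helper(k), including the call to helper(k) itself.
Base cases: C(0) = 1, C(1) = 1
Recurrence: C(k) = 1 + C(k-1) + C(k-2)
  C(2) = 1 + C(1) + C(0) = 1 + 1 + 1 = 3
  C(3) = 1 + C(2) + C(1) = 1 + 3 + 1 = 5
  C(4) = 1 + C(3) + C(2) = 1 + 5 + 3 = 9
  C(5) = 1 + C(4) + C(3) = 1 + 9 + 5 = 15
  C(6) = 1 + C(5) + C(4) = 1 + 15 + 9 = 25
  C(7) = 1 + C(6) + C(5) = 1 + 25 + 15 = 41
Total calls = C(7) = 41


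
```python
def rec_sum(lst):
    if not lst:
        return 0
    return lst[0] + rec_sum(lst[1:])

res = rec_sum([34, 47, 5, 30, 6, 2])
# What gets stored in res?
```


rec_sum([34, 47, 5, 30, 6, 2])
= 34 + rec_sum([47, 5, 30, 6, 2])
= 34 + 47 + rec_sum([5, 30, 6, 2])
= 34 + 47 + 5 + rec_sum([30, 6, 2])
= 34 + 47 + 5 + 30 + rec_sum([6, 2])
= 34 + 47 + 5 + 30 + 6 + rec_sum([2])
= 34 + 47 + 5 + 30 + 6 + 2 + rec_sum([])
= 34 + 47 + 5 + 30 + 6 + 2 + 0
= 124


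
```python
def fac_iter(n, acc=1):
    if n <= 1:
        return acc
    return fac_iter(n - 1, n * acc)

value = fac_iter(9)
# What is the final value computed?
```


fac_iter(9, 1)
= fac_iter(8, 9 * 1) = fac_iter(8, 9)
= fac_iter(7, 8 * 9) = fac_iter(7, 72)
= fac_iter(6, 7 * 72) = fac_iter(6, 504)
= fac_iter(5, 6 * 504) = fac_iter(5, 3024)
= fac_iter(4, 5 * 3024) = fac_iter(4, 15120)
= fac_iter(3, 4 * 15120) = fac_iter(3, 60480)
= fac_iter(2, 3 * 60480) = fac_iter(2, 181440)
= fac_iter(1, 2 * 181440) = fac_iter(1, 362880)
n <= 1, return acc = 362880


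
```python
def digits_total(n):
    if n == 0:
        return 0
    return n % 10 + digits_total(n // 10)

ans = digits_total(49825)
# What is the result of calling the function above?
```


digits_total(49825)
= 5 + digits_total(4982)
= 5 + 2 + digits_total(498)
= 5 + 2 + 8 + digits_total(49)
= 5 + 2 + 8 + 9 + digits_total(4)
= 5 + 2 + 8 + 9 + 4 + digits_total(0)
= 5 + 2 + 8 + 9 + 4 + 0
= 28


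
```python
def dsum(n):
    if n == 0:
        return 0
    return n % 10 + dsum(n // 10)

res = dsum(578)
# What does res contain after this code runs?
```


dsum(578)
= 8 + dsum(57)
= 8 + 7 + dsum(5)
= 8 + 7 + 5 + dsum(0)
= 8 + 7 + 5 + 0
= 20


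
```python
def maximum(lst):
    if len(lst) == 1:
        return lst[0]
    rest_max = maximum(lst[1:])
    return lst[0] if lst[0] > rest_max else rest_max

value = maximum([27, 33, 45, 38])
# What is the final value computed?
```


maximum([27, 33, 45, 38])
= compare 27 with maximum([33, 45, 38])
= compare 33 with maximum([45, 38])
= compare 45 with maximum([38])
Base: maximum([38]) = 38
compare 45 with 38: max = 45
compare 33 with 45: max = 45
compare 27 with 45: max = 45
= 45


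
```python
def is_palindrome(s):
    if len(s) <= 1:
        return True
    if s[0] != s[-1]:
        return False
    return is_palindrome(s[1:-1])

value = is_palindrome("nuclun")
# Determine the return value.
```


is_palindrome("nuclun")
"nuclun": s[0]='n' == s[-1]='n' -> is_palindrome("uclu")
"uclu": s[0]='u' == s[-1]='u' -> is_palindrome("cl")
"cl": s[0]='c' != s[-1]='l' -> False
= False


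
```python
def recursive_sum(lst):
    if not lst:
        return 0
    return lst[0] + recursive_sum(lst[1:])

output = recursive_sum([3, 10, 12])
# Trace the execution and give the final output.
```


recursive_sum([3, 10, 12])
= 3 + recursive_sum([10, 12])
= 3 + 10 + recursive_sum([12])
= 3 + 10 + 12 + recursive_sum([])
= 3 + 10 + 12 + 0
= 25


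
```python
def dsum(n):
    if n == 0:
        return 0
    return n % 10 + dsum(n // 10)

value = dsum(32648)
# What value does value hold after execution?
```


dsum(32648)
= 8 + dsum(3264)
= 8 + 4 + dsum(326)
= 8 + 4 + 6 + dsum(32)
= 8 + 4 + 6 + 2 + dsum(3)
= 8 + 4 + 6 + 2 + 3 + dsum(0)
= 8 + 4 + 6 + 2 + 3 + 0
= 23


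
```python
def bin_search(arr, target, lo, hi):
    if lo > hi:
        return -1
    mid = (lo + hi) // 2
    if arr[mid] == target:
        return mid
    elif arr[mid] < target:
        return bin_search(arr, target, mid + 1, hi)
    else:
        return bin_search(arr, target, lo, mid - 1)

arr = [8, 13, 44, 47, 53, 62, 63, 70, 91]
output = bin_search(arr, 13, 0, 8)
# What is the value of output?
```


bin_search(arr, 13, 0, 8)
lo=0, hi=8, mid=4, arr[mid]=53
53 > 13, search left half
lo=0, hi=3, mid=1, arr[mid]=13
arr[1] == 13, found at index 1
= 1


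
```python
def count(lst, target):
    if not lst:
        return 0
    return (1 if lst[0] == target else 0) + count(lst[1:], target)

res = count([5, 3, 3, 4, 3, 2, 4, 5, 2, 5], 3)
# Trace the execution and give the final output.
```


count([5, 3, 3, 4, 3, 2, 4, 5, 2, 5], 3)
lst[0]=5 != 3: 0 + count([3, 3, 4, 3, 2, 4, 5, 2, 5], 3)
lst[0]=3 == 3: 1 + count([3, 4, 3, 2, 4, 5, 2, 5], 3)
lst[0]=3 == 3: 1 + count([4, 3, 2, 4, 5, 2, 5], 3)
lst[0]=4 != 3: 0 + count([3, 2, 4, 5, 2, 5], 3)
lst[0]=3 == 3: 1 + count([2, 4, 5, 2, 5], 3)
lst[0]=2 != 3: 0 + count([4, 5, 2, 5], 3)
lst[0]=4 != 3: 0 + count([5, 2, 5], 3)
lst[0]=5 != 3: 0 + count([2, 5], 3)
lst[0]=2 != 3: 0 + count([5], 3)
lst[0]=5 != 3: 0 + count([], 3)
= 3


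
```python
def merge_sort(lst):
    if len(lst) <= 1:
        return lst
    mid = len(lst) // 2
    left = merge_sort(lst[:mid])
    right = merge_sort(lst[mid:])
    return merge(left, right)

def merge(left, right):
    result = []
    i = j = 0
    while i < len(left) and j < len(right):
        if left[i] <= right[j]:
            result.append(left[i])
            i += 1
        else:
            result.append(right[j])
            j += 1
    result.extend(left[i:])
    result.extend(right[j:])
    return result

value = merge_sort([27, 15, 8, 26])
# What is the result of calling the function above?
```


merge_sort([27, 15, 8, 26])
Split into [27, 15] and [8, 26]
Left sorted: [15, 27]
Right sorted: [8, 26]
Merge [15, 27] and [8, 26]
= [8, 15, 26, 27]


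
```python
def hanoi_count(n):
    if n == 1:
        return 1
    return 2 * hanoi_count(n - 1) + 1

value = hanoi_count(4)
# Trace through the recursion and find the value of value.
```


hanoi_count(4)
= 2 * hanoi_count(3) + 1
= 2 * (2 * hanoi_count(2) + 1) + 1
= 2 * (2 * (2 * hanoi_count(1) + 1) + 1) + 1
Now compute bottom-up:
hanoi_count(1) = 1
hanoi_count(2) = 2 * 1 + 1 = 3
hanoi_count(3) = 2 * 3 + 1 = 7
hanoi_count(4) = 2 * 7 + 1 = 15
= 15


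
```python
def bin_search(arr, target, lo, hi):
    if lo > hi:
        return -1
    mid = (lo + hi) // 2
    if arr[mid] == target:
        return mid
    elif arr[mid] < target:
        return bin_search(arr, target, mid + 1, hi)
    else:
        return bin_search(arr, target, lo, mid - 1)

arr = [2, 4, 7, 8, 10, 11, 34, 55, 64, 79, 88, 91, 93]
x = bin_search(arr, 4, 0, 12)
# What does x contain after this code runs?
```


bin_search(arr, 4, 0, 12)
lo=0, hi=12, mid=6, arr[mid]=34
34 > 4, search left half
lo=0, hi=5, mid=2, arr[mid]=7
7 > 4, search left half
lo=0, hi=1, mid=0, arr[mid]=2
2 < 4, search right half
lo=1, hi=1, mid=1, arr[mid]=4
arr[1] == 4, found at index 1
= 1


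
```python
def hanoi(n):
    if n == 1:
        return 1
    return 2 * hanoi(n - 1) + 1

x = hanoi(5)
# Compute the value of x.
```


hanoi(5)
= 2 * hanoi(4) + 1
= 2 * (2 * hanoi(3) + 1) + 1
= 2 * (2 * (2 * hanoi(2) + 1) + 1) + 1
= 2 * (2 * (2 * (2 * hanoi(1) + 1) + 1) + 1) + 1
Now compute bottom-up:
hanoi(1) = 1
hanoi(2) = 2 * 1 + 1 = 3
hanoi(3) = 2 * 3 + 1 = 7
hanoi(4) = 2 * 7 + 1 = 15
hanoi(5) = 2 * 15 + 1 = 31
= 31


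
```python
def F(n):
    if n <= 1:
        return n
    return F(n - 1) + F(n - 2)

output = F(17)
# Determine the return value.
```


F(17)
= F(16) + F(15)
= (F(15) + F(14)) + F(15)
Computing bottom-up: F(0)=0, F(1)=1, F(2)=1, F(3)=2, F(4)=3, F(5)=5, F(6)=8, F(7)=13, F(8)=21, F(9)=34, F(10)=55, F(11)=89, F(12)=144, F(13)=233, F(14)=377, F(15)=610, F(16)=987, F(17)=1597
= 1597


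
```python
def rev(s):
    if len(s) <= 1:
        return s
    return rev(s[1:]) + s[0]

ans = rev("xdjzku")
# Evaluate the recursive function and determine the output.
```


rev("xdjzku")
= rev("djzku") + "x"
= rev("jzku") + "d" + "x"
= rev("zku") + "j" + "d" + "x"
= rev("ku") + "z" + "j" + "d" + "x"
= rev("u") + "k" + "z" + "j" + "d" + "x"
= "u" + "k" + "z" + "j" + "d" + "x"
= "ukzjdx"


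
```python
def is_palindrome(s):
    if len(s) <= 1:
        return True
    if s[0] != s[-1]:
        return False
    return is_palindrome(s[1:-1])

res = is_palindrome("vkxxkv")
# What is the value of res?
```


is_palindrome("vkxxkv")
"vkxxkv": s[0]='v' == s[-1]='v' -> is_palindrome("kxxk")
"kxxk": s[0]='k' == s[-1]='k' -> is_palindrome("xx")
"xx": s[0]='x' == s[-1]='x' -> is_palindrome("")
"": len <= 1 -> True
= True


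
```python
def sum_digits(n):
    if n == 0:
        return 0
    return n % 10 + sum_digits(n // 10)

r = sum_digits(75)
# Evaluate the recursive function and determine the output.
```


sum_digits(75)
= 5 + sum_digits(7)
= 5 + 7 + sum_digits(0)
= 5 + 7 + 0
= 12


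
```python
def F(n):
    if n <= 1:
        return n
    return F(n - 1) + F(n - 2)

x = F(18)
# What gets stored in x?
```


F(18)
= F(17) + F(16)
= (F(16) + F(15)) + F(16)
Computing bottom-up: F(0)=0, F(1)=1, F(2)=1, F(3)=2, F(4)=3, F(5)=5, F(6)=8, F(7)=13, F(8)=21, F(9)=34, F(10)=55, F(11)=89, F(12)=144, F(13)=233, F(14)=377, F(15)=610, F(16)=987, F(17)=1597, F(18)=2584
= 2584


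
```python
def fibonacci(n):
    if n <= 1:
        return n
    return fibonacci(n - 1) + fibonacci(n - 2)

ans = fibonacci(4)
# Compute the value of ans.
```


fibonacci(4)
= fibonacci(3) + fibonacci(2)
= (fibonacci(2) + fibonacci(1)) + fibonacci(2)
Computing bottom-up: fibonacci(0)=0, fibonacci(1)=1, fibonacci(2)=1, fibonacci(3)=2, fibonacci(4)=3
= 3


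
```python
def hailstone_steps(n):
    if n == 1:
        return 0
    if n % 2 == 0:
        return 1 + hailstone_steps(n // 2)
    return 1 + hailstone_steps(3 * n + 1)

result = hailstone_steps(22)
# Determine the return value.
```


hailstone_steps(22)
22 is even -> hailstone_steps(11)
11 is odd -> 3*11+1 = 34 -> hailstone_steps(34)
34 is even -> hailstone_steps(17)
17 is odd -> 3*17+1 = 52 -> hailstone_steps(52)
52 is even -> hailstone_steps(26)
26 is even -> hailstone_steps(13)
13 is odd -> 3*13+1 = 40 -> hailstone_steps(40)
40 is even -> hailstone_steps(20)
20 is even -> hailstone_steps(10)
10 is even -> hailstone_steps(5)
5 is odd -> 3*5+1 = 16 -> hailstone_steps(16)
16 is even -> hailstone_steps(8)
8 is even -> hailstone_steps(4)
4 is even -> hailstone_steps(2)
2 is even -> hailstone_steps(1)
Reached 1 after 15 steps
= 15


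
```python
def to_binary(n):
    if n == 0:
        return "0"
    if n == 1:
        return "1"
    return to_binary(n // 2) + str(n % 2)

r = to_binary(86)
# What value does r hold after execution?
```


to_binary(86)
= to_binary(43) + "0"
= to_binary(21) + "1" + "0"
= to_binary(10) + "1" + "1" + "0"
= to_binary(5) + "0" + "1" + "1" + "0"
= to_binary(2) + "1" + "0" + "1" + "1" + "0"
= to_binary(1) + "0" + "1" + "0" + "1" + "1" + "0"
= "1" + "0" + "1" + "0" + "1" + "1" + "0"
= "1010110"


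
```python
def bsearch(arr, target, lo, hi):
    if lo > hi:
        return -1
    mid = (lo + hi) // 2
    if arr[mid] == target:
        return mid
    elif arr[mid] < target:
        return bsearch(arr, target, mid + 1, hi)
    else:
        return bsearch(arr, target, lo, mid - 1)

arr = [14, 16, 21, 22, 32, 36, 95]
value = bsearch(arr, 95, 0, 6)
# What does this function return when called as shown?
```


bsearch(arr, 95, 0, 6)
lo=0, hi=6, mid=3, arr[mid]=22
22 < 95, search right half
lo=4, hi=6, mid=5, arr[mid]=36
36 < 95, search right half
lo=6, hi=6, mid=6, arr[mid]=95
arr[6] == 95, found at index 6
= 6


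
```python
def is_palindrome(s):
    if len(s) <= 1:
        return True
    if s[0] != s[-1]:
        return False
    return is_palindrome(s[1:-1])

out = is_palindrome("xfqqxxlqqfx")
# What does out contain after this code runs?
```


is_palindrome("xfqqxxlqqfx")
"xfqqxxlqqfx": s[0]='x' == s[-1]='x' -> is_palindrome("fqqxxlqqf")
"fqqxxlqqf": s[0]='f' == s[-1]='f' -> is_palindrome("qqxxlqq")
"qqxxlqq": s[0]='q' == s[-1]='q' -> is_palindrome("qxxlq")
"qxxlq": s[0]='q' == s[-1]='q' -> is_palindrome("xxl")
"xxl": s[0]='x' != s[-1]='l' -> False
= False


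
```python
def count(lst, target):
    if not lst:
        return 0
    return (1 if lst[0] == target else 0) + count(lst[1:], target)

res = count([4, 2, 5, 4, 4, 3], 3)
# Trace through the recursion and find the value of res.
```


count([4, 2, 5, 4, 4, 3], 3)
lst[0]=4 != 3: 0 + count([2, 5, 4, 4, 3], 3)
lst[0]=2 != 3: 0 + count([5, 4, 4, 3], 3)
lst[0]=5 != 3: 0 + count([4, 4, 3], 3)
lst[0]=4 != 3: 0 + count([4, 3], 3)
lst[0]=4 != 3: 0 + count([3], 3)
lst[0]=3 == 3: 1 + count([], 3)
= 1


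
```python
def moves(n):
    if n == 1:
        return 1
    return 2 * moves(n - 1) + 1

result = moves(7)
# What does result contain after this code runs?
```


moves(7)
= 2 * moves(6) + 1
= 2 * (2 * moves(5) + 1) + 1
= 2 * (2 * (2 * moves(4) + 1) + 1) + 1
= 2 * (2 * (2 * (2 * moves(3) + 1) + 1) + 1) + 1
= 2 * (2 * (2 * (2 * (2 * moves(2) + 1) + 1) + 1) + 1) + 1
= 2 * (2 * (2 * (2 * (2 * (2 * moves(1) + 1) + 1) + 1) + 1) + 1) + 1
Now compute bottom-up:
moves(1) = 1
moves(2) = 2 * 1 + 1 = 3
moves(3) = 2 * 3 + 1 = 7
moves(4) = 2 * 7 + 1 = 15
moves(5) = 2 * 15 + 1 = 31
moves(6) = 2 * 31 + 1 = 63
moves(7) = 2 * 63 + 1 = 127
= 127


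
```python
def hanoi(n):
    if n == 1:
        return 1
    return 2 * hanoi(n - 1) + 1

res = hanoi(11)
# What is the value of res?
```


hanoi(11)
= 2 * hanoi(10) + 1
= 2 * (2 * hanoi(9) + 1) + 1
= 2 * (2 * (2 * hanoi(8) + 1) + 1) + 1
= 2 * (2 * (2 * (2 * hanoi(7) + 1) + 1) + 1) + 1
= 2 * (2 * (2 * (2 * (2 * hanoi(6) + 1) + 1) + 1) + 1) + 1
= 2 * (2 * (2 * (2 * (2 * (2 * hanoi(5) + 1) + 1) + 1) + 1) + 1) + 1
= 2 * (2 * (2 * (2 * (2 * (2 * (2 * hanoi(4) + 1) + 1) + 1) + 1) + 1) + 1) + 1
= 2 * (2 * (2 * (2 * (2 * (2 * (2 * (2 * hanoi(3) + 1) + 1) + 1) + 1) + 1) + 1) + 1) + 1
= 2 * (2 * (2 * (2 * (2 * (2 * (2 * (2 * (2 * hanoi(2) + 1) + 1) + 1) + 1) + 1) + 1) + 1) + 1) + 1
= 2 * (2 * (2 * (2 * (2 * (2 * (2 * (2 * (2 * (2 * hanoi(1) + 1) + 1) + 1) + 1) + 1) + 1) + 1) + 1) + 1) + 1
Now compute bottom-up:
hanoi(1) = 1
hanoi(2) = 2 * 1 + 1 = 3
hanoi(3) = 2 * 3 + 1 = 7
hanoi(4) = 2 * 7 + 1 = 15
hanoi(5) = 2 * 15 + 1 = 31
hanoi(6) = 2 * 31 + 1 = 63
hanoi(7) = 2 * 63 + 1 = 127
hanoi(8) = 2 * 127 + 1 = 255
hanoi(9) = 2 * 255 + 1 = 511
hanoi(10) = 2 * 511 + 1 = 1023
hanoi(11) = 2 * 1023 + 1 = 2047
= 2047


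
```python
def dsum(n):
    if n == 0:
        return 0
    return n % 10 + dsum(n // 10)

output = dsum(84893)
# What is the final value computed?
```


dsum(84893)
= 3 + dsum(8489)
= 3 + 9 + dsum(848)
= 3 + 9 + 8 + dsum(84)
= 3 + 9 + 8 + 4 + dsum(8)
= 3 + 9 + 8 + 4 + 8 + dsum(0)
= 3 + 9 + 8 + 4 + 8 + 0
= 32


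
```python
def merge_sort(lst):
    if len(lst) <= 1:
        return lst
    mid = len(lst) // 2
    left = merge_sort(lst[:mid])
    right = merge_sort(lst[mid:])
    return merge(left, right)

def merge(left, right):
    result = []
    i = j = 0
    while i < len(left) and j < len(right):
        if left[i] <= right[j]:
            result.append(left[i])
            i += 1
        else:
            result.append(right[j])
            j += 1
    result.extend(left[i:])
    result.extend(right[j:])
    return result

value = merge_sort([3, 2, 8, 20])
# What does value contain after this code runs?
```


merge_sort([3, 2, 8, 20])
Split into [3, 2] and [8, 20]
Left sorted: [2, 3]
Right sorted: [8, 20]
Merge [2, 3] and [8, 20]
= [2, 3, 8, 20]


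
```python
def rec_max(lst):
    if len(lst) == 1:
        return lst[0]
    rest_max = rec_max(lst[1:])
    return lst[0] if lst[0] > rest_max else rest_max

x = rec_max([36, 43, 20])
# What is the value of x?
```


rec_max([36, 43, 20])
= compare 36 with rec_max([43, 20])
= compare 43 with rec_max([20])
Base: rec_max([20]) = 20
compare 43 with 20: max = 43
compare 36 with 43: max = 43
= 43


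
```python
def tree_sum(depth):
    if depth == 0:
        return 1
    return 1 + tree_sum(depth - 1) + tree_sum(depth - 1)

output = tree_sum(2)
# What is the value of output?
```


tree_sum(2)
= 1 + tree_sum(1) + tree_sum(1)
= 1 + 2 * tree_sum(1)
tree_sum(k) = 2^(k+1) - 1
tree_sum(0) = 1
tree_sum(1) = 3
tree_sum(2) = 7
tree_sum(2) = 2^3 - 1 = 7


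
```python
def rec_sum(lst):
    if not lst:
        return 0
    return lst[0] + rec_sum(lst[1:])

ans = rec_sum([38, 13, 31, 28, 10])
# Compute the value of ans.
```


rec_sum([38, 13, 31, 28, 10])
= 38 + rec_sum([13, 31, 28, 10])
= 38 + 13 + rec_sum([31, 28, 10])
= 38 + 13 + 31 + rec_sum([28, 10])
= 38 + 13 + 31 + 28 + rec_sum([10])
= 38 + 13 + 31 + 28 + 10 + rec_sum([])
= 38 + 13 + 31 + 28 + 10 + 0
= 120
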